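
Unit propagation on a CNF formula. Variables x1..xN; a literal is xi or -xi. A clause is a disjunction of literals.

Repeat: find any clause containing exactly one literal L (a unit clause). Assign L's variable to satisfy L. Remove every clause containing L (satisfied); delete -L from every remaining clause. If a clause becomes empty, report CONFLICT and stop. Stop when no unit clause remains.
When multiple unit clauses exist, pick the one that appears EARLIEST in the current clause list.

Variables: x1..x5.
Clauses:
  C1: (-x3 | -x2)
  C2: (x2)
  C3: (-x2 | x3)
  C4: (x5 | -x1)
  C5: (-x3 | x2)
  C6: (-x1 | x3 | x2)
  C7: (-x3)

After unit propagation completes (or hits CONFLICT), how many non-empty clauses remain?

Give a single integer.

unit clause [2] forces x2=T; simplify:
  drop -2 from [-3, -2] -> [-3]
  drop -2 from [-2, 3] -> [3]
  satisfied 3 clause(s); 4 remain; assigned so far: [2]
unit clause [-3] forces x3=F; simplify:
  drop 3 from [3] -> [] (empty!)
  satisfied 2 clause(s); 2 remain; assigned so far: [2, 3]
CONFLICT (empty clause)

Answer: 1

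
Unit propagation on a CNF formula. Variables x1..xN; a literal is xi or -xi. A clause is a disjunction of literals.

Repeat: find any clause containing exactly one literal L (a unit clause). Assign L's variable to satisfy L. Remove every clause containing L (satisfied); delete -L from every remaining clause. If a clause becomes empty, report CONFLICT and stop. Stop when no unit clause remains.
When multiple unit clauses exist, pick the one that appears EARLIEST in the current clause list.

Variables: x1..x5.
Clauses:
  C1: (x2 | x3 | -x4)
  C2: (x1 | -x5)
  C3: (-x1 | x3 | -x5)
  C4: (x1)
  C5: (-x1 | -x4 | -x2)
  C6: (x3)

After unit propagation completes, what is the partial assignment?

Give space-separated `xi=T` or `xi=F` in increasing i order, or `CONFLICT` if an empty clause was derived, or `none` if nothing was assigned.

unit clause [1] forces x1=T; simplify:
  drop -1 from [-1, 3, -5] -> [3, -5]
  drop -1 from [-1, -4, -2] -> [-4, -2]
  satisfied 2 clause(s); 4 remain; assigned so far: [1]
unit clause [3] forces x3=T; simplify:
  satisfied 3 clause(s); 1 remain; assigned so far: [1, 3]

Answer: x1=T x3=T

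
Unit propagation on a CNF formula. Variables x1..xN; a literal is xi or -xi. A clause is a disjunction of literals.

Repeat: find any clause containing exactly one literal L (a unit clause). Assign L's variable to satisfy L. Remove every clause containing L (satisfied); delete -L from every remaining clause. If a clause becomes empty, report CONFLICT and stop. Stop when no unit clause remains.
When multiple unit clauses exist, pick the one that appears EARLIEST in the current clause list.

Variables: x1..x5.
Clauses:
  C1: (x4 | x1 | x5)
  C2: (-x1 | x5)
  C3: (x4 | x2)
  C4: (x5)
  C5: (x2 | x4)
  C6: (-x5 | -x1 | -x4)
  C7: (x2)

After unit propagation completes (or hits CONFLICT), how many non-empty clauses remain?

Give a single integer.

unit clause [5] forces x5=T; simplify:
  drop -5 from [-5, -1, -4] -> [-1, -4]
  satisfied 3 clause(s); 4 remain; assigned so far: [5]
unit clause [2] forces x2=T; simplify:
  satisfied 3 clause(s); 1 remain; assigned so far: [2, 5]

Answer: 1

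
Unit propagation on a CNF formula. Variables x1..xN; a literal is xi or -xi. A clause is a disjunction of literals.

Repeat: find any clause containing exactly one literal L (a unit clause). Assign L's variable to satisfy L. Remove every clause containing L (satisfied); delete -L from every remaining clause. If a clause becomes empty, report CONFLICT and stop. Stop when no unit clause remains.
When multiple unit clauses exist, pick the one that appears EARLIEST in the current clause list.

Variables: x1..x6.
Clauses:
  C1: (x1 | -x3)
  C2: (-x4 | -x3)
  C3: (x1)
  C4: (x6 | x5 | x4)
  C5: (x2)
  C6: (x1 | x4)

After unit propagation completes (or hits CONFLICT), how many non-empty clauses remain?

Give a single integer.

Answer: 2

Derivation:
unit clause [1] forces x1=T; simplify:
  satisfied 3 clause(s); 3 remain; assigned so far: [1]
unit clause [2] forces x2=T; simplify:
  satisfied 1 clause(s); 2 remain; assigned so far: [1, 2]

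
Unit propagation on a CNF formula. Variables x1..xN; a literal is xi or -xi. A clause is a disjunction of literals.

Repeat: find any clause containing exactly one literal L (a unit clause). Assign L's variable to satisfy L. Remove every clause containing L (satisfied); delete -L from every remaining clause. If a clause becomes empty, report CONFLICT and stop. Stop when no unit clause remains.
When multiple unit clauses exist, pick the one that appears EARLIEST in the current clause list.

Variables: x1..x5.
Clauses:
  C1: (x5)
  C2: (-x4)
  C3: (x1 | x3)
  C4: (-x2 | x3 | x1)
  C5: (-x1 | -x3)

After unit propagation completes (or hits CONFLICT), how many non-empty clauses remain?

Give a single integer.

unit clause [5] forces x5=T; simplify:
  satisfied 1 clause(s); 4 remain; assigned so far: [5]
unit clause [-4] forces x4=F; simplify:
  satisfied 1 clause(s); 3 remain; assigned so far: [4, 5]

Answer: 3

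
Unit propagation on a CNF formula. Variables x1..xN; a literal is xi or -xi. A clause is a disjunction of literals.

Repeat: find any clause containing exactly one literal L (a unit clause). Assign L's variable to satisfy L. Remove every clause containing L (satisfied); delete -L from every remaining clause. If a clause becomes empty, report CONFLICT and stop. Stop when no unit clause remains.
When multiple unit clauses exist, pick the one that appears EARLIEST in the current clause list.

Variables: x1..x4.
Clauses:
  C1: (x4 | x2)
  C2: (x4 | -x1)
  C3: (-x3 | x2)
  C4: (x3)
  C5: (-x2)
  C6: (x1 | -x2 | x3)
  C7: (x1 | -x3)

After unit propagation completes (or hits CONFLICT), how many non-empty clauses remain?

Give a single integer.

Answer: 2

Derivation:
unit clause [3] forces x3=T; simplify:
  drop -3 from [-3, 2] -> [2]
  drop -3 from [1, -3] -> [1]
  satisfied 2 clause(s); 5 remain; assigned so far: [3]
unit clause [2] forces x2=T; simplify:
  drop -2 from [-2] -> [] (empty!)
  satisfied 2 clause(s); 3 remain; assigned so far: [2, 3]
CONFLICT (empty clause)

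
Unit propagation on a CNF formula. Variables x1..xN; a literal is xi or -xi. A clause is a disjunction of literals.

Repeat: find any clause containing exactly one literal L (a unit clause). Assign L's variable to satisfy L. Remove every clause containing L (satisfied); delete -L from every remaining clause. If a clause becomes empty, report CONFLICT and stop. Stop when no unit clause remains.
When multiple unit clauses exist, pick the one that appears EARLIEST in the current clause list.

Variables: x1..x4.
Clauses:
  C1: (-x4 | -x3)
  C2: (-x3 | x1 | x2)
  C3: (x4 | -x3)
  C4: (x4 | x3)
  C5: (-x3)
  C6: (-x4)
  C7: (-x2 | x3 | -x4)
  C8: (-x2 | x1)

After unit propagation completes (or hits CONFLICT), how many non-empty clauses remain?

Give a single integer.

Answer: 2

Derivation:
unit clause [-3] forces x3=F; simplify:
  drop 3 from [4, 3] -> [4]
  drop 3 from [-2, 3, -4] -> [-2, -4]
  satisfied 4 clause(s); 4 remain; assigned so far: [3]
unit clause [4] forces x4=T; simplify:
  drop -4 from [-4] -> [] (empty!)
  drop -4 from [-2, -4] -> [-2]
  satisfied 1 clause(s); 3 remain; assigned so far: [3, 4]
CONFLICT (empty clause)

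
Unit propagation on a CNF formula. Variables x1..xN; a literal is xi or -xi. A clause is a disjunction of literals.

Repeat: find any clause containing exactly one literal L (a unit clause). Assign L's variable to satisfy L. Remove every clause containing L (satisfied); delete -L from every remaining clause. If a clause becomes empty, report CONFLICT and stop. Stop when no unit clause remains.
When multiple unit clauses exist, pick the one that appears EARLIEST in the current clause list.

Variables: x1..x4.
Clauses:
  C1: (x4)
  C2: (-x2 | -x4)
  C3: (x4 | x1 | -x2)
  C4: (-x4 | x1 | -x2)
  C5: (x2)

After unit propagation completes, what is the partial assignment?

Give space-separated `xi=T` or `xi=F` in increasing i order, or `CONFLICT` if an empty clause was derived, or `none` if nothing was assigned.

unit clause [4] forces x4=T; simplify:
  drop -4 from [-2, -4] -> [-2]
  drop -4 from [-4, 1, -2] -> [1, -2]
  satisfied 2 clause(s); 3 remain; assigned so far: [4]
unit clause [-2] forces x2=F; simplify:
  drop 2 from [2] -> [] (empty!)
  satisfied 2 clause(s); 1 remain; assigned so far: [2, 4]
CONFLICT (empty clause)

Answer: CONFLICT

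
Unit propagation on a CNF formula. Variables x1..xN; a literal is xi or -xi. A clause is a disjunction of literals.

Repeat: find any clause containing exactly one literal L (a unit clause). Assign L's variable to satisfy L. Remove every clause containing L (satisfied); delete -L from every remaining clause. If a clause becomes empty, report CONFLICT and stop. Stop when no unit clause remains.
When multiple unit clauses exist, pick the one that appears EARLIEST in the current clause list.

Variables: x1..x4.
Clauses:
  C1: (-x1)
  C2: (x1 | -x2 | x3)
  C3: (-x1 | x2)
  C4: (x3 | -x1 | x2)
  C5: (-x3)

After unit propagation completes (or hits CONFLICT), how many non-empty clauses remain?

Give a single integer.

Answer: 0

Derivation:
unit clause [-1] forces x1=F; simplify:
  drop 1 from [1, -2, 3] -> [-2, 3]
  satisfied 3 clause(s); 2 remain; assigned so far: [1]
unit clause [-3] forces x3=F; simplify:
  drop 3 from [-2, 3] -> [-2]
  satisfied 1 clause(s); 1 remain; assigned so far: [1, 3]
unit clause [-2] forces x2=F; simplify:
  satisfied 1 clause(s); 0 remain; assigned so far: [1, 2, 3]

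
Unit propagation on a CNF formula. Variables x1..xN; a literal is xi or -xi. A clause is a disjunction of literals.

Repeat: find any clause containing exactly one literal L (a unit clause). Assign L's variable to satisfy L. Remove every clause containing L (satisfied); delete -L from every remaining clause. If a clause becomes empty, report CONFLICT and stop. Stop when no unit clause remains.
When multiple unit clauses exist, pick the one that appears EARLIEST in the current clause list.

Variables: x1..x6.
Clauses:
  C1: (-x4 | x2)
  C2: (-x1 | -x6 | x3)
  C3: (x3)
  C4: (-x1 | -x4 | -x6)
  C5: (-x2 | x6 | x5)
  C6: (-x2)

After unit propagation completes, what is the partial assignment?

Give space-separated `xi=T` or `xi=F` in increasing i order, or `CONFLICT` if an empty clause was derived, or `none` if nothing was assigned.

unit clause [3] forces x3=T; simplify:
  satisfied 2 clause(s); 4 remain; assigned so far: [3]
unit clause [-2] forces x2=F; simplify:
  drop 2 from [-4, 2] -> [-4]
  satisfied 2 clause(s); 2 remain; assigned so far: [2, 3]
unit clause [-4] forces x4=F; simplify:
  satisfied 2 clause(s); 0 remain; assigned so far: [2, 3, 4]

Answer: x2=F x3=T x4=F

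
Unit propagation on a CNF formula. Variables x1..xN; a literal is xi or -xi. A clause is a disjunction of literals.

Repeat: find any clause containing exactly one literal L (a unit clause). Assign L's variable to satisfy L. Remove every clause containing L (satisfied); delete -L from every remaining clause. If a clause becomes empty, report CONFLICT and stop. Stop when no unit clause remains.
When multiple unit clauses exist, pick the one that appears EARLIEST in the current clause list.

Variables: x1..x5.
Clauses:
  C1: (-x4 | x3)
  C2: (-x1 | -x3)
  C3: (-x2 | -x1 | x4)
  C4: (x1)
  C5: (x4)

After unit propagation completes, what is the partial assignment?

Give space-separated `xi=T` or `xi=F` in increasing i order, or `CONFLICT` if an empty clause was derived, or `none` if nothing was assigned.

unit clause [1] forces x1=T; simplify:
  drop -1 from [-1, -3] -> [-3]
  drop -1 from [-2, -1, 4] -> [-2, 4]
  satisfied 1 clause(s); 4 remain; assigned so far: [1]
unit clause [-3] forces x3=F; simplify:
  drop 3 from [-4, 3] -> [-4]
  satisfied 1 clause(s); 3 remain; assigned so far: [1, 3]
unit clause [-4] forces x4=F; simplify:
  drop 4 from [-2, 4] -> [-2]
  drop 4 from [4] -> [] (empty!)
  satisfied 1 clause(s); 2 remain; assigned so far: [1, 3, 4]
CONFLICT (empty clause)

Answer: CONFLICT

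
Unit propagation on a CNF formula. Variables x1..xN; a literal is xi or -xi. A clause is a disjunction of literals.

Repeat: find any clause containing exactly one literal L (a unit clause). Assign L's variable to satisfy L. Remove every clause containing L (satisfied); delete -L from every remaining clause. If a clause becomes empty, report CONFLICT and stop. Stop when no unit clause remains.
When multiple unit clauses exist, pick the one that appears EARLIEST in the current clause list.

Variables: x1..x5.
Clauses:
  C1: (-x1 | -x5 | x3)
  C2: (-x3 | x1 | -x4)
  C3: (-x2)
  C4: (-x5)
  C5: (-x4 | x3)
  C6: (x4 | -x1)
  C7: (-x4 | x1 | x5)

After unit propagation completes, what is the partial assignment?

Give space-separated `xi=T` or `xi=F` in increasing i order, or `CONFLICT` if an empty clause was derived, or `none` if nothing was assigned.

Answer: x2=F x5=F

Derivation:
unit clause [-2] forces x2=F; simplify:
  satisfied 1 clause(s); 6 remain; assigned so far: [2]
unit clause [-5] forces x5=F; simplify:
  drop 5 from [-4, 1, 5] -> [-4, 1]
  satisfied 2 clause(s); 4 remain; assigned so far: [2, 5]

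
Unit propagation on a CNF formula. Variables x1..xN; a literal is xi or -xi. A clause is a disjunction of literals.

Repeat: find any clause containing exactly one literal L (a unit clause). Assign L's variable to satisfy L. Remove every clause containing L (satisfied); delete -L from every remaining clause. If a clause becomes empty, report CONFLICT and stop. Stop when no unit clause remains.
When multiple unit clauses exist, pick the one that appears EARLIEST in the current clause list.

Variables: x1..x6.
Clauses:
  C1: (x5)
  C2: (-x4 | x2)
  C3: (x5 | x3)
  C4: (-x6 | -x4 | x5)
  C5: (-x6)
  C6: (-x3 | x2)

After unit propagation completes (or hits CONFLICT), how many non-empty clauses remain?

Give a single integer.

unit clause [5] forces x5=T; simplify:
  satisfied 3 clause(s); 3 remain; assigned so far: [5]
unit clause [-6] forces x6=F; simplify:
  satisfied 1 clause(s); 2 remain; assigned so far: [5, 6]

Answer: 2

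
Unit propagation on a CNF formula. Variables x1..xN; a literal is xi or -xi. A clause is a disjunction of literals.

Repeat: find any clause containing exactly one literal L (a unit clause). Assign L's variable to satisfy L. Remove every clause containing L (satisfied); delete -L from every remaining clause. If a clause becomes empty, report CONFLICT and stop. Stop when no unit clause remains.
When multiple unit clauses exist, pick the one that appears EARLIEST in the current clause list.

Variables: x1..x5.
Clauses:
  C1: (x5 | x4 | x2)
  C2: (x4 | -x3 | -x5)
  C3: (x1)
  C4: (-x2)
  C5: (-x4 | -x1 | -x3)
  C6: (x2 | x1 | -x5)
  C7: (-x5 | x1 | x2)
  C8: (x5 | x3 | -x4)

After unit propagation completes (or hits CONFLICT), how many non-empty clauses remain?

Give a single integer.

unit clause [1] forces x1=T; simplify:
  drop -1 from [-4, -1, -3] -> [-4, -3]
  satisfied 3 clause(s); 5 remain; assigned so far: [1]
unit clause [-2] forces x2=F; simplify:
  drop 2 from [5, 4, 2] -> [5, 4]
  satisfied 1 clause(s); 4 remain; assigned so far: [1, 2]

Answer: 4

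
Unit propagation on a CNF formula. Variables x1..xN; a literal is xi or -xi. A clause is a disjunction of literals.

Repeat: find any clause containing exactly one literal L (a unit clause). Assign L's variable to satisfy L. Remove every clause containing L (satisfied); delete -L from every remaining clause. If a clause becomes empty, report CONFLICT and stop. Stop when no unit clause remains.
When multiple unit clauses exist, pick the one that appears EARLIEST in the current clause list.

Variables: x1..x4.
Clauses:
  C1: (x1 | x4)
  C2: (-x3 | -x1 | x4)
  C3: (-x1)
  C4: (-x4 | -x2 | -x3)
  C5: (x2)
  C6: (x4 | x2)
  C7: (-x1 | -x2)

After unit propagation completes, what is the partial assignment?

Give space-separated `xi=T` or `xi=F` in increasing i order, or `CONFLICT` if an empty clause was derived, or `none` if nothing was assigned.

Answer: x1=F x2=T x3=F x4=T

Derivation:
unit clause [-1] forces x1=F; simplify:
  drop 1 from [1, 4] -> [4]
  satisfied 3 clause(s); 4 remain; assigned so far: [1]
unit clause [4] forces x4=T; simplify:
  drop -4 from [-4, -2, -3] -> [-2, -3]
  satisfied 2 clause(s); 2 remain; assigned so far: [1, 4]
unit clause [2] forces x2=T; simplify:
  drop -2 from [-2, -3] -> [-3]
  satisfied 1 clause(s); 1 remain; assigned so far: [1, 2, 4]
unit clause [-3] forces x3=F; simplify:
  satisfied 1 clause(s); 0 remain; assigned so far: [1, 2, 3, 4]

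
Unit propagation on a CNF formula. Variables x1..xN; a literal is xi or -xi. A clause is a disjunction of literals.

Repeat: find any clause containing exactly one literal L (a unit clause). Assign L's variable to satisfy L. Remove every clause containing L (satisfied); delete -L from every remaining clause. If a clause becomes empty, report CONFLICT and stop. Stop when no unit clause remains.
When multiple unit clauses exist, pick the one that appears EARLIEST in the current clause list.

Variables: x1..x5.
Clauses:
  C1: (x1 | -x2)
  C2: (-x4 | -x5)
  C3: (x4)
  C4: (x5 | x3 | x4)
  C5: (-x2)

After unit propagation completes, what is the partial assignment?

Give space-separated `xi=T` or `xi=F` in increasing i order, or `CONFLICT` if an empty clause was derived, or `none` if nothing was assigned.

Answer: x2=F x4=T x5=F

Derivation:
unit clause [4] forces x4=T; simplify:
  drop -4 from [-4, -5] -> [-5]
  satisfied 2 clause(s); 3 remain; assigned so far: [4]
unit clause [-5] forces x5=F; simplify:
  satisfied 1 clause(s); 2 remain; assigned so far: [4, 5]
unit clause [-2] forces x2=F; simplify:
  satisfied 2 clause(s); 0 remain; assigned so far: [2, 4, 5]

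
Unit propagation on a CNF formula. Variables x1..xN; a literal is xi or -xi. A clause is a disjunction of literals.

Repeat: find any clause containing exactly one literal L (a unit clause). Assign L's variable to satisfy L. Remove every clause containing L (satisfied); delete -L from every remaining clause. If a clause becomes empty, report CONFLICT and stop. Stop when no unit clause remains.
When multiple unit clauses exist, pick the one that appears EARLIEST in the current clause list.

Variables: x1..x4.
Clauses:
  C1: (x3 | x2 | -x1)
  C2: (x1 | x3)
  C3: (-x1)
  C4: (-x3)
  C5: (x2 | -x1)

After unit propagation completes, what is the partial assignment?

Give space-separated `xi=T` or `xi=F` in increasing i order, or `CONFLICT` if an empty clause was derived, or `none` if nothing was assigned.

unit clause [-1] forces x1=F; simplify:
  drop 1 from [1, 3] -> [3]
  satisfied 3 clause(s); 2 remain; assigned so far: [1]
unit clause [3] forces x3=T; simplify:
  drop -3 from [-3] -> [] (empty!)
  satisfied 1 clause(s); 1 remain; assigned so far: [1, 3]
CONFLICT (empty clause)

Answer: CONFLICT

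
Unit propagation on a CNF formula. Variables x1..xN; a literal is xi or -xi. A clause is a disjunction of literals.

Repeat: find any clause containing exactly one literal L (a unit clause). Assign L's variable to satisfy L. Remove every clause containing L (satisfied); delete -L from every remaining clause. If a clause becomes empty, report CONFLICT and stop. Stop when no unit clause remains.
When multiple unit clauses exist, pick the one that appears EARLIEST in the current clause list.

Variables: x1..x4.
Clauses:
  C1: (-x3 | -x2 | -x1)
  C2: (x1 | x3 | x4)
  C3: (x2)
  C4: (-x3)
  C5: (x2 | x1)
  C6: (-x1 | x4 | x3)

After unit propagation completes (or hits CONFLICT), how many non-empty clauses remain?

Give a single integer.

Answer: 2

Derivation:
unit clause [2] forces x2=T; simplify:
  drop -2 from [-3, -2, -1] -> [-3, -1]
  satisfied 2 clause(s); 4 remain; assigned so far: [2]
unit clause [-3] forces x3=F; simplify:
  drop 3 from [1, 3, 4] -> [1, 4]
  drop 3 from [-1, 4, 3] -> [-1, 4]
  satisfied 2 clause(s); 2 remain; assigned so far: [2, 3]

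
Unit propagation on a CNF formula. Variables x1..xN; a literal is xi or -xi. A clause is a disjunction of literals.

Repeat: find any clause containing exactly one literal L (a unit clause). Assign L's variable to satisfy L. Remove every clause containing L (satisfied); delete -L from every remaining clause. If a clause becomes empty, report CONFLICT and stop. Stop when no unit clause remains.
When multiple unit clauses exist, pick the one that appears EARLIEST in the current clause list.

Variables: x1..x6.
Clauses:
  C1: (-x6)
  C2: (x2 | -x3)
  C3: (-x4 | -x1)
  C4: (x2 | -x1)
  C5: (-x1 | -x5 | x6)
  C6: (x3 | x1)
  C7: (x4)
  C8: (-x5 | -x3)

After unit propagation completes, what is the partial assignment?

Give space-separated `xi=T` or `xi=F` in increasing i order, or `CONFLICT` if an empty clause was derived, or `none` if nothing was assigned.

unit clause [-6] forces x6=F; simplify:
  drop 6 from [-1, -5, 6] -> [-1, -5]
  satisfied 1 clause(s); 7 remain; assigned so far: [6]
unit clause [4] forces x4=T; simplify:
  drop -4 from [-4, -1] -> [-1]
  satisfied 1 clause(s); 6 remain; assigned so far: [4, 6]
unit clause [-1] forces x1=F; simplify:
  drop 1 from [3, 1] -> [3]
  satisfied 3 clause(s); 3 remain; assigned so far: [1, 4, 6]
unit clause [3] forces x3=T; simplify:
  drop -3 from [2, -3] -> [2]
  drop -3 from [-5, -3] -> [-5]
  satisfied 1 clause(s); 2 remain; assigned so far: [1, 3, 4, 6]
unit clause [2] forces x2=T; simplify:
  satisfied 1 clause(s); 1 remain; assigned so far: [1, 2, 3, 4, 6]
unit clause [-5] forces x5=F; simplify:
  satisfied 1 clause(s); 0 remain; assigned so far: [1, 2, 3, 4, 5, 6]

Answer: x1=F x2=T x3=T x4=T x5=F x6=F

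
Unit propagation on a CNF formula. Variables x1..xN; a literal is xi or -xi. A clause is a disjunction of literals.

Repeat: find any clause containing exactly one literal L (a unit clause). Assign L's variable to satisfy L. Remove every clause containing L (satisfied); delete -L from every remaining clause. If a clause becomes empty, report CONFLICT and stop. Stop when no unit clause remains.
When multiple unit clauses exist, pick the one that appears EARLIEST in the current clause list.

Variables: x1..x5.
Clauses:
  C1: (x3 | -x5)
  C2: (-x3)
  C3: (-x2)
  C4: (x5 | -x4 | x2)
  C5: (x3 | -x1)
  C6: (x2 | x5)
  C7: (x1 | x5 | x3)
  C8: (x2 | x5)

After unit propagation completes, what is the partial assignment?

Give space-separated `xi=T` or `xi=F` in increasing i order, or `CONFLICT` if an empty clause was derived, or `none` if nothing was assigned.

unit clause [-3] forces x3=F; simplify:
  drop 3 from [3, -5] -> [-5]
  drop 3 from [3, -1] -> [-1]
  drop 3 from [1, 5, 3] -> [1, 5]
  satisfied 1 clause(s); 7 remain; assigned so far: [3]
unit clause [-5] forces x5=F; simplify:
  drop 5 from [5, -4, 2] -> [-4, 2]
  drop 5 from [2, 5] -> [2]
  drop 5 from [1, 5] -> [1]
  drop 5 from [2, 5] -> [2]
  satisfied 1 clause(s); 6 remain; assigned so far: [3, 5]
unit clause [-2] forces x2=F; simplify:
  drop 2 from [-4, 2] -> [-4]
  drop 2 from [2] -> [] (empty!)
  drop 2 from [2] -> [] (empty!)
  satisfied 1 clause(s); 5 remain; assigned so far: [2, 3, 5]
CONFLICT (empty clause)

Answer: CONFLICT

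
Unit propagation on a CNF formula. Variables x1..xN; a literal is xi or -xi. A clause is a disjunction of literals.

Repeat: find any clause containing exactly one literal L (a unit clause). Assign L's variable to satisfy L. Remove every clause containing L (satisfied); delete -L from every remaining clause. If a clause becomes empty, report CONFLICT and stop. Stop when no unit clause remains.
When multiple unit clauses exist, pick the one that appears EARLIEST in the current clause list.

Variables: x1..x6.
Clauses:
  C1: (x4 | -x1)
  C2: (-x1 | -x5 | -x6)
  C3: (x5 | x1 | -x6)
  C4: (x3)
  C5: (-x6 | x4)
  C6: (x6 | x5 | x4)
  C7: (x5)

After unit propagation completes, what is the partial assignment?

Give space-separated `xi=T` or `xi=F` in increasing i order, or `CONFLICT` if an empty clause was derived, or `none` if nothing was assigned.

Answer: x3=T x5=T

Derivation:
unit clause [3] forces x3=T; simplify:
  satisfied 1 clause(s); 6 remain; assigned so far: [3]
unit clause [5] forces x5=T; simplify:
  drop -5 from [-1, -5, -6] -> [-1, -6]
  satisfied 3 clause(s); 3 remain; assigned so far: [3, 5]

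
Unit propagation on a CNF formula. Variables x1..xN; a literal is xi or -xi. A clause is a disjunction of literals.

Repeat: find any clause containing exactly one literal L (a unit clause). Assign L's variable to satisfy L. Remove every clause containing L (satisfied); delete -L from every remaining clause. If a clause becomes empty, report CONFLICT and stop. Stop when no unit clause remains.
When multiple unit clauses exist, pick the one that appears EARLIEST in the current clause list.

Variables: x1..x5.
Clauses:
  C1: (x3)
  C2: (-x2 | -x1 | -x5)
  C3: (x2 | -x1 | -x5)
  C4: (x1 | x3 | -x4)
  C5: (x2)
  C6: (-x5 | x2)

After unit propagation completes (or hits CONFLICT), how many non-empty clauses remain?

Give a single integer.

unit clause [3] forces x3=T; simplify:
  satisfied 2 clause(s); 4 remain; assigned so far: [3]
unit clause [2] forces x2=T; simplify:
  drop -2 from [-2, -1, -5] -> [-1, -5]
  satisfied 3 clause(s); 1 remain; assigned so far: [2, 3]

Answer: 1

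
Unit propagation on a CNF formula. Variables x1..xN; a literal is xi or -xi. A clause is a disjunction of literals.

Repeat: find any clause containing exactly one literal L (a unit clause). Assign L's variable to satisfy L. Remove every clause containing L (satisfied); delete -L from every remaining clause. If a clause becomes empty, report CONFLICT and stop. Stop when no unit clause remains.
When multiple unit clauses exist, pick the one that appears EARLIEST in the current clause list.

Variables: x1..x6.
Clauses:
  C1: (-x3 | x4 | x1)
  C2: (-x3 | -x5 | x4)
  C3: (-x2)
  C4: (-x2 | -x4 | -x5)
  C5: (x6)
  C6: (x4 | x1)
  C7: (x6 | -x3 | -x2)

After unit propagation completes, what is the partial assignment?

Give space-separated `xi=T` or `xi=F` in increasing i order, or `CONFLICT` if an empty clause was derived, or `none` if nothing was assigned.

unit clause [-2] forces x2=F; simplify:
  satisfied 3 clause(s); 4 remain; assigned so far: [2]
unit clause [6] forces x6=T; simplify:
  satisfied 1 clause(s); 3 remain; assigned so far: [2, 6]

Answer: x2=F x6=T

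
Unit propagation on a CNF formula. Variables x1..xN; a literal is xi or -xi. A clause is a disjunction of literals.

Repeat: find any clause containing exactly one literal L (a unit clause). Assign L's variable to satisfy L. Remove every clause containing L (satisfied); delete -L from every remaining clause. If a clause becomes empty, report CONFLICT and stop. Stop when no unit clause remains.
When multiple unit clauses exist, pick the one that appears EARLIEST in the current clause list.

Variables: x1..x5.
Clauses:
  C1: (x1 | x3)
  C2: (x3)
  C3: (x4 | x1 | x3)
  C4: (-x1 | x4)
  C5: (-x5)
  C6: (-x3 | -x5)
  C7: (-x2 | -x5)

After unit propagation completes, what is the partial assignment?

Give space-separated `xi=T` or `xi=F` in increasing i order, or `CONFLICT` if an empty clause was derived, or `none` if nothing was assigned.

Answer: x3=T x5=F

Derivation:
unit clause [3] forces x3=T; simplify:
  drop -3 from [-3, -5] -> [-5]
  satisfied 3 clause(s); 4 remain; assigned so far: [3]
unit clause [-5] forces x5=F; simplify:
  satisfied 3 clause(s); 1 remain; assigned so far: [3, 5]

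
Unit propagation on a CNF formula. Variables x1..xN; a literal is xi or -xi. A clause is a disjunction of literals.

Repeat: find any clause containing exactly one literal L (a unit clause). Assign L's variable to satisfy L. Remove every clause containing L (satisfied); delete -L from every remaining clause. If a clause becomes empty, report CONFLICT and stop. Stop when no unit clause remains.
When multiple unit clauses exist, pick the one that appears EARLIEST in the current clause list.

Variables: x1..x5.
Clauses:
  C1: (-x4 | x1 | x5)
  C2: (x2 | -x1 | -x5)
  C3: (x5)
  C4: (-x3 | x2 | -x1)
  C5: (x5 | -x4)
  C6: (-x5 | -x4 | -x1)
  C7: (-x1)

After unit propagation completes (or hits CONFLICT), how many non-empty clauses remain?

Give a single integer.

Answer: 0

Derivation:
unit clause [5] forces x5=T; simplify:
  drop -5 from [2, -1, -5] -> [2, -1]
  drop -5 from [-5, -4, -1] -> [-4, -1]
  satisfied 3 clause(s); 4 remain; assigned so far: [5]
unit clause [-1] forces x1=F; simplify:
  satisfied 4 clause(s); 0 remain; assigned so far: [1, 5]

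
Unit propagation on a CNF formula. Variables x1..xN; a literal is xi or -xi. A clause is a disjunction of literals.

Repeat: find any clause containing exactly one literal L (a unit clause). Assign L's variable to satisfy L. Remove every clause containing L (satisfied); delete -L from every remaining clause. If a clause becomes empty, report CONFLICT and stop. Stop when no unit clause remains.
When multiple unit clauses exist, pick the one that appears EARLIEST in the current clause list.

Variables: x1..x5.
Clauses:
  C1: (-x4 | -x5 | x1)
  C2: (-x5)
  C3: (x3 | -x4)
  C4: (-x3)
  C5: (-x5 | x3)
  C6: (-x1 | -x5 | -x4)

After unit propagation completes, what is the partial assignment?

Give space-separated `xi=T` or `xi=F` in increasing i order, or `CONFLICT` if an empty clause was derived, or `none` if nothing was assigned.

Answer: x3=F x4=F x5=F

Derivation:
unit clause [-5] forces x5=F; simplify:
  satisfied 4 clause(s); 2 remain; assigned so far: [5]
unit clause [-3] forces x3=F; simplify:
  drop 3 from [3, -4] -> [-4]
  satisfied 1 clause(s); 1 remain; assigned so far: [3, 5]
unit clause [-4] forces x4=F; simplify:
  satisfied 1 clause(s); 0 remain; assigned so far: [3, 4, 5]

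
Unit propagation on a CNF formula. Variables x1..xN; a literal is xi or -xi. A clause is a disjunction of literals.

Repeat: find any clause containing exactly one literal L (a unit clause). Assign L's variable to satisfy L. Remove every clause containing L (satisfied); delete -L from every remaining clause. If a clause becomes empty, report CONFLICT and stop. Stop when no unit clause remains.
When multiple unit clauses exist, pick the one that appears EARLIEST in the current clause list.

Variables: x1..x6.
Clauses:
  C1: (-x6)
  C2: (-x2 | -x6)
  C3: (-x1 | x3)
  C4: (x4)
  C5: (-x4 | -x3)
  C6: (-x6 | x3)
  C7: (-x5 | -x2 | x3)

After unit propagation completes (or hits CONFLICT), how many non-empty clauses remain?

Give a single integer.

Answer: 1

Derivation:
unit clause [-6] forces x6=F; simplify:
  satisfied 3 clause(s); 4 remain; assigned so far: [6]
unit clause [4] forces x4=T; simplify:
  drop -4 from [-4, -3] -> [-3]
  satisfied 1 clause(s); 3 remain; assigned so far: [4, 6]
unit clause [-3] forces x3=F; simplify:
  drop 3 from [-1, 3] -> [-1]
  drop 3 from [-5, -2, 3] -> [-5, -2]
  satisfied 1 clause(s); 2 remain; assigned so far: [3, 4, 6]
unit clause [-1] forces x1=F; simplify:
  satisfied 1 clause(s); 1 remain; assigned so far: [1, 3, 4, 6]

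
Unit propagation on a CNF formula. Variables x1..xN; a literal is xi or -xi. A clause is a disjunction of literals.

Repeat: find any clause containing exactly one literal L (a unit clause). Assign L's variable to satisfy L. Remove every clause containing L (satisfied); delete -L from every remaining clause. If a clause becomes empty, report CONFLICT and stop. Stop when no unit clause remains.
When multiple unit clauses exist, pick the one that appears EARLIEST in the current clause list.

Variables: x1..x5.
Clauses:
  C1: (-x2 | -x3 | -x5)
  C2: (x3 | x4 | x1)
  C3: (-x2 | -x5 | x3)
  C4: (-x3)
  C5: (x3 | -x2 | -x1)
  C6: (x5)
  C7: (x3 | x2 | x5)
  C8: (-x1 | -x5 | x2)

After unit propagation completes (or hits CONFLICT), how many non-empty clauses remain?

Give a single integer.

Answer: 0

Derivation:
unit clause [-3] forces x3=F; simplify:
  drop 3 from [3, 4, 1] -> [4, 1]
  drop 3 from [-2, -5, 3] -> [-2, -5]
  drop 3 from [3, -2, -1] -> [-2, -1]
  drop 3 from [3, 2, 5] -> [2, 5]
  satisfied 2 clause(s); 6 remain; assigned so far: [3]
unit clause [5] forces x5=T; simplify:
  drop -5 from [-2, -5] -> [-2]
  drop -5 from [-1, -5, 2] -> [-1, 2]
  satisfied 2 clause(s); 4 remain; assigned so far: [3, 5]
unit clause [-2] forces x2=F; simplify:
  drop 2 from [-1, 2] -> [-1]
  satisfied 2 clause(s); 2 remain; assigned so far: [2, 3, 5]
unit clause [-1] forces x1=F; simplify:
  drop 1 from [4, 1] -> [4]
  satisfied 1 clause(s); 1 remain; assigned so far: [1, 2, 3, 5]
unit clause [4] forces x4=T; simplify:
  satisfied 1 clause(s); 0 remain; assigned so far: [1, 2, 3, 4, 5]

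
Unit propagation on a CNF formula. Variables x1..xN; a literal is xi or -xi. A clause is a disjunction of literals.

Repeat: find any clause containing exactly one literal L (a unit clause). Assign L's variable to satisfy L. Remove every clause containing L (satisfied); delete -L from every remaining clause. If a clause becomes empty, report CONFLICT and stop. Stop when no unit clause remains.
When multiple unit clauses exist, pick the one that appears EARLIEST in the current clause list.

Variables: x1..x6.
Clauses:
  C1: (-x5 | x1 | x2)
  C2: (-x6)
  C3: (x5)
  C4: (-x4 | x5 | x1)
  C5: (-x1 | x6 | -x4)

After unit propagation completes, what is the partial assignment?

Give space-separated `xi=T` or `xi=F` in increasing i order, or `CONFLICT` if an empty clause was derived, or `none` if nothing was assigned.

unit clause [-6] forces x6=F; simplify:
  drop 6 from [-1, 6, -4] -> [-1, -4]
  satisfied 1 clause(s); 4 remain; assigned so far: [6]
unit clause [5] forces x5=T; simplify:
  drop -5 from [-5, 1, 2] -> [1, 2]
  satisfied 2 clause(s); 2 remain; assigned so far: [5, 6]

Answer: x5=T x6=F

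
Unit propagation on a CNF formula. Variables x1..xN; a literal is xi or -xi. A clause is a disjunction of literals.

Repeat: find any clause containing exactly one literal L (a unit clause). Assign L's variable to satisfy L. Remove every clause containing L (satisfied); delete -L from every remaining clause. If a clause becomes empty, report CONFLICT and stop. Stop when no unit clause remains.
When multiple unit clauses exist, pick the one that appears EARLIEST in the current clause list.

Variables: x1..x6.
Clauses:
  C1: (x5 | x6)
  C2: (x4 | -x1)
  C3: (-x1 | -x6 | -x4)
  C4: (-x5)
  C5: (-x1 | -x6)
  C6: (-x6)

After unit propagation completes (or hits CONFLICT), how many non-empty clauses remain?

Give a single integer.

Answer: 3

Derivation:
unit clause [-5] forces x5=F; simplify:
  drop 5 from [5, 6] -> [6]
  satisfied 1 clause(s); 5 remain; assigned so far: [5]
unit clause [6] forces x6=T; simplify:
  drop -6 from [-1, -6, -4] -> [-1, -4]
  drop -6 from [-1, -6] -> [-1]
  drop -6 from [-6] -> [] (empty!)
  satisfied 1 clause(s); 4 remain; assigned so far: [5, 6]
CONFLICT (empty clause)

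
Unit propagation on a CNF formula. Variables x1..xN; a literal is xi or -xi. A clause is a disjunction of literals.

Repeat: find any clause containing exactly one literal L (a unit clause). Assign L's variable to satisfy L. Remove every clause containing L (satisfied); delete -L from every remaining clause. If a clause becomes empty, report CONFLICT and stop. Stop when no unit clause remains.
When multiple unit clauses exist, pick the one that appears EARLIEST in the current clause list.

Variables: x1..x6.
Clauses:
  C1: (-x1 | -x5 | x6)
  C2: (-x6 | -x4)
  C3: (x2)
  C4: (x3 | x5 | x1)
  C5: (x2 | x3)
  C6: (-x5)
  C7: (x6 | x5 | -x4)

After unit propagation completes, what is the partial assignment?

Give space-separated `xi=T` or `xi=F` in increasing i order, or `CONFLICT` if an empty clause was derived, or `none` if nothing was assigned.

Answer: x2=T x5=F

Derivation:
unit clause [2] forces x2=T; simplify:
  satisfied 2 clause(s); 5 remain; assigned so far: [2]
unit clause [-5] forces x5=F; simplify:
  drop 5 from [3, 5, 1] -> [3, 1]
  drop 5 from [6, 5, -4] -> [6, -4]
  satisfied 2 clause(s); 3 remain; assigned so far: [2, 5]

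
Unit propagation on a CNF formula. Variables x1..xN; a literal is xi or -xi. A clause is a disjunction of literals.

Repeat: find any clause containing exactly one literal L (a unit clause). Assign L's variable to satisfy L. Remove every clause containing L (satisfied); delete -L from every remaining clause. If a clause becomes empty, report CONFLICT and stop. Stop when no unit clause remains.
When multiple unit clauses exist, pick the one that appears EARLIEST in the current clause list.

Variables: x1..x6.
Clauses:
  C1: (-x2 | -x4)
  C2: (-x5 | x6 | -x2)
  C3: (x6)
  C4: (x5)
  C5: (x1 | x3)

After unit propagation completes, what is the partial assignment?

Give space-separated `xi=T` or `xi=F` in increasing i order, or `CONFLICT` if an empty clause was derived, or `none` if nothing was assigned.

unit clause [6] forces x6=T; simplify:
  satisfied 2 clause(s); 3 remain; assigned so far: [6]
unit clause [5] forces x5=T; simplify:
  satisfied 1 clause(s); 2 remain; assigned so far: [5, 6]

Answer: x5=T x6=T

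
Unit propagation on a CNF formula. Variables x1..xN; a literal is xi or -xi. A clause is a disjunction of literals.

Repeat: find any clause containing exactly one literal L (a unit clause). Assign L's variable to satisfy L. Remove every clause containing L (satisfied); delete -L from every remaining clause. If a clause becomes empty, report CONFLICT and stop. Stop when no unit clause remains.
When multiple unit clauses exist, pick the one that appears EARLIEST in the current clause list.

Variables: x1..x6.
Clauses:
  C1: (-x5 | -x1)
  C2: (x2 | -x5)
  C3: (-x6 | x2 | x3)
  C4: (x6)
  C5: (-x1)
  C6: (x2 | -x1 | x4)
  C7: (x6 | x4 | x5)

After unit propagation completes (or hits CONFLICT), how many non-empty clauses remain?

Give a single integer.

Answer: 2

Derivation:
unit clause [6] forces x6=T; simplify:
  drop -6 from [-6, 2, 3] -> [2, 3]
  satisfied 2 clause(s); 5 remain; assigned so far: [6]
unit clause [-1] forces x1=F; simplify:
  satisfied 3 clause(s); 2 remain; assigned so far: [1, 6]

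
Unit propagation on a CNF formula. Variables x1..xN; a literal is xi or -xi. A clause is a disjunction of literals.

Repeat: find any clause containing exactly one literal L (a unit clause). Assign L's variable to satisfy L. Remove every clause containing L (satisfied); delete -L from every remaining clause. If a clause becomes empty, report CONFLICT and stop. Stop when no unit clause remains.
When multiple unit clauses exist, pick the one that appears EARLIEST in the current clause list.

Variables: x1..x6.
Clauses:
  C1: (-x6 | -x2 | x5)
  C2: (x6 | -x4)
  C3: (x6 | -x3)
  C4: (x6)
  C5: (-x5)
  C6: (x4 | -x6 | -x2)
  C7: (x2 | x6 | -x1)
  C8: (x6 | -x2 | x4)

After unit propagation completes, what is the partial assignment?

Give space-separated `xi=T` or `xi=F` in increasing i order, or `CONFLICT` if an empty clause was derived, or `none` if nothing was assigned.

unit clause [6] forces x6=T; simplify:
  drop -6 from [-6, -2, 5] -> [-2, 5]
  drop -6 from [4, -6, -2] -> [4, -2]
  satisfied 5 clause(s); 3 remain; assigned so far: [6]
unit clause [-5] forces x5=F; simplify:
  drop 5 from [-2, 5] -> [-2]
  satisfied 1 clause(s); 2 remain; assigned so far: [5, 6]
unit clause [-2] forces x2=F; simplify:
  satisfied 2 clause(s); 0 remain; assigned so far: [2, 5, 6]

Answer: x2=F x5=F x6=T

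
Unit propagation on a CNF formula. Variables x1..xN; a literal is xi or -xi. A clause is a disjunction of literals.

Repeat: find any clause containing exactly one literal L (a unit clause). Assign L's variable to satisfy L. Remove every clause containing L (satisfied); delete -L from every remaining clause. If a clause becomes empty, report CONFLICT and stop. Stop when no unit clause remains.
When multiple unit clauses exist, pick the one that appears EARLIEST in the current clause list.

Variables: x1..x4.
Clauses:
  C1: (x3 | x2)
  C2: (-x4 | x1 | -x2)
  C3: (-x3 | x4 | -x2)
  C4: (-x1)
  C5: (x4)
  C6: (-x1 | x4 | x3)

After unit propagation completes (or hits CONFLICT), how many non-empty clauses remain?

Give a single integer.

unit clause [-1] forces x1=F; simplify:
  drop 1 from [-4, 1, -2] -> [-4, -2]
  satisfied 2 clause(s); 4 remain; assigned so far: [1]
unit clause [4] forces x4=T; simplify:
  drop -4 from [-4, -2] -> [-2]
  satisfied 2 clause(s); 2 remain; assigned so far: [1, 4]
unit clause [-2] forces x2=F; simplify:
  drop 2 from [3, 2] -> [3]
  satisfied 1 clause(s); 1 remain; assigned so far: [1, 2, 4]
unit clause [3] forces x3=T; simplify:
  satisfied 1 clause(s); 0 remain; assigned so far: [1, 2, 3, 4]

Answer: 0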